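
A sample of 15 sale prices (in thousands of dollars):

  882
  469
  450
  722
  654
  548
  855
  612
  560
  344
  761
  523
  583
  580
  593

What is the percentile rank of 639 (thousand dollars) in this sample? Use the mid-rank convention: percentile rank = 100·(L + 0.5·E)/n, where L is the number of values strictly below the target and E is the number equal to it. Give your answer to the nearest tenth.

66.7

Sorted: 344, 450, 469, 523, 548, 560, 580, 583, 593, 612, 654, 722, 761, 855, 882.
Count below 639: L = 10; count equal: E = 0; n = 15.
Percentile rank = 100·(10 + 0.5·0)/15 = 100·10/15 = 66.67.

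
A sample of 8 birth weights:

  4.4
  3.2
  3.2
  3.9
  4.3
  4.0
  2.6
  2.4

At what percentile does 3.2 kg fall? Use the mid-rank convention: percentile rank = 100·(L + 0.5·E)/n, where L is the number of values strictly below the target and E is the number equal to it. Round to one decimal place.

37.5

Sorted: 2.4, 2.6, 3.2, 3.2, 3.9, 4.0, 4.3, 4.4.
Count below 3.2: L = 2; count equal: E = 2; n = 8.
Percentile rank = 100·(2 + 0.5·2)/8 = 100·3/8 = 37.5.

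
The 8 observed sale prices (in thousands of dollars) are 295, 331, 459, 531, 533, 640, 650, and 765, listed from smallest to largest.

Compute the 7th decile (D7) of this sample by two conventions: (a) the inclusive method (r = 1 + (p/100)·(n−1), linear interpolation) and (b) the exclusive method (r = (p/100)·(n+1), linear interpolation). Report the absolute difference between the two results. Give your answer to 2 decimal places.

13.70

n = 8.
(a) r = 5.9; between ranks 5 (533) and 6 (640): 629.3.
(b) r = 6.3; between ranks 6 (640) and 7 (650): 643.
|629.3 − 643| = 13.7.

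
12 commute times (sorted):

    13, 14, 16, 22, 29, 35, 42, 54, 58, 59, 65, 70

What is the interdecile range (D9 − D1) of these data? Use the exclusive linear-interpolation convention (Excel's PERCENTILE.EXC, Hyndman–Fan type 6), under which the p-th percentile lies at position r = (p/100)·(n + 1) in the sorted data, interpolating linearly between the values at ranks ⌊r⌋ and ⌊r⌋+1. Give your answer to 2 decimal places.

55.20

n = 12.
P10: r = 1.3; ranks 1–2 are 13, 14; interpolating gives 13.3.
P90: r = 11.7; ranks 11–12 are 65, 70; interpolating gives 68.5.
Difference: 68.5 − 13.3 = 55.2.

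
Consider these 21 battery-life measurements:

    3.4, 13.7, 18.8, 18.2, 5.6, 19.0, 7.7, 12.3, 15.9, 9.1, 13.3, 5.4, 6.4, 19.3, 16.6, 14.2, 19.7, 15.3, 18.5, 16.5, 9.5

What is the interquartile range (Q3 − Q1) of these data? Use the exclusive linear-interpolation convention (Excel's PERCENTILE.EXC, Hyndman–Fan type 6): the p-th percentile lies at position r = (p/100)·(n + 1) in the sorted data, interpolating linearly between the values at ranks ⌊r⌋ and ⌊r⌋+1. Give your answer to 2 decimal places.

Sorted: 3.4, 5.4, 5.6, 6.4, 7.7, 9.1, 9.5, 12.3, 13.3, 13.7, 14.2, 15.3, 15.9, 16.5, 16.6, 18.2, 18.5, 18.8, 19.0, 19.3, 19.7.
n = 21.
P25: r = 5.5; ranks 5–6 are 7.7, 9.1; interpolating gives 8.4.
P75: r = 16.5; ranks 16–17 are 18.2, 18.5; interpolating gives 18.35.
Difference: 18.35 − 8.4 = 9.95.

9.95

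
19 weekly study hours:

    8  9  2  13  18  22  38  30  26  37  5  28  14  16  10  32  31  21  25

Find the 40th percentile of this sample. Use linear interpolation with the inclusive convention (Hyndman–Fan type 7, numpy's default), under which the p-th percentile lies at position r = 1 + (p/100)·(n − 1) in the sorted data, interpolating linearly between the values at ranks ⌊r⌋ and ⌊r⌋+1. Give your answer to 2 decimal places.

Sorted: 2, 5, 8, 9, 10, 13, 14, 16, 18, 21, 22, 25, 26, 28, 30, 31, 32, 37, 38.
n = 19.
r = 1 + (40/100)·(19 − 1) = 1 + 7.2 = 8.2.
Rank 8 is 16 and rank 9 is 18.
Interpolate: 16 + 0.2·(18 − 16) = 16 + 0.2·2 = 16.4.

16.40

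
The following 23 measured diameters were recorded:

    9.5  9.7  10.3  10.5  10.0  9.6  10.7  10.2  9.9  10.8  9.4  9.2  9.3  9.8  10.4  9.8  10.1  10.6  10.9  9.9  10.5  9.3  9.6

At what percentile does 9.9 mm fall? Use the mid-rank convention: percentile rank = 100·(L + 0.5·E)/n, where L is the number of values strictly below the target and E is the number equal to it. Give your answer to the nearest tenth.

47.8

Sorted: 9.2, 9.3, 9.3, 9.4, 9.5, 9.6, 9.6, 9.7, 9.8, 9.8, 9.9, 9.9, 10.0, 10.1, 10.2, 10.3, 10.4, 10.5, 10.5, 10.6, 10.7, 10.8, 10.9.
Count below 9.9: L = 10; count equal: E = 2; n = 23.
Percentile rank = 100·(10 + 0.5·2)/23 = 100·11/23 = 47.83.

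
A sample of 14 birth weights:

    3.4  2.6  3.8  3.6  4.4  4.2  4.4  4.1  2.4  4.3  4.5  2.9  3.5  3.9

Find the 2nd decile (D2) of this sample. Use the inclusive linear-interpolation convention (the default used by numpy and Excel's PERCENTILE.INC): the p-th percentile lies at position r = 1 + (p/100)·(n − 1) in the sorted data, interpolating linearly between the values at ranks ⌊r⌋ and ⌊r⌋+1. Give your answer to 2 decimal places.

3.20

Sorted: 2.4, 2.6, 2.9, 3.4, 3.5, 3.6, 3.8, 3.9, 4.1, 4.2, 4.3, 4.4, 4.4, 4.5.
n = 14.
r = 1 + (20/100)·(14 − 1) = 1 + 2.6 = 3.6.
Rank 3 is 2.9 and rank 4 is 3.4.
Interpolate: 2.9 + 0.6·(3.4 − 2.9) = 2.9 + 0.6·0.5 = 3.2.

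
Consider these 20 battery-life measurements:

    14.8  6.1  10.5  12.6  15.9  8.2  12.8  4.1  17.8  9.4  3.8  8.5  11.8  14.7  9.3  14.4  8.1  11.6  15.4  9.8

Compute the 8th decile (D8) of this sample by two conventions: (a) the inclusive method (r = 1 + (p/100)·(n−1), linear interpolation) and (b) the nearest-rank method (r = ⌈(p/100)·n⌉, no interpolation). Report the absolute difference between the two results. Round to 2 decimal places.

Sorted: 3.8, 4.1, 6.1, 8.1, 8.2, 8.5, 9.3, 9.4, 9.8, 10.5, 11.6, 11.8, 12.6, 12.8, 14.4, 14.7, 14.8, 15.4, 15.9, 17.8.
n = 20.
(a) r = 16.2; between ranks 16 (14.7) and 17 (14.8): 14.72.
(b) the nearest-rank method: rank 16 → 14.7.
|14.72 − 14.7| = 0.02.

0.02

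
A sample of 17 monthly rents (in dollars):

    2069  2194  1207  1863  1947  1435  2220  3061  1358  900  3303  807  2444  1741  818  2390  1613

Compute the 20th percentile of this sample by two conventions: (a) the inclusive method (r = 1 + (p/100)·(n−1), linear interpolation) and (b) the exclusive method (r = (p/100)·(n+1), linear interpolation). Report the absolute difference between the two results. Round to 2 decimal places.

153.00

Sorted: 807, 818, 900, 1207, 1358, 1435, 1613, 1741, 1863, 1947, 2069, 2194, 2220, 2390, 2444, 3061, 3303.
n = 17.
(a) r = 4.2; between ranks 4 (1207) and 5 (1358): 1237.2.
(b) r = 3.6; between ranks 3 (900) and 4 (1207): 1084.2.
|1237.2 − 1084.2| = 153.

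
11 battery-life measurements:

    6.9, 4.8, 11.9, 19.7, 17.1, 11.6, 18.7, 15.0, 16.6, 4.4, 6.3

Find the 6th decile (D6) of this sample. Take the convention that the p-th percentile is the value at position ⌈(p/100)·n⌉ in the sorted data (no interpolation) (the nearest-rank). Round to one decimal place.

15.0

Sorted: 4.4, 4.8, 6.3, 6.9, 11.6, 11.9, 15.0, 16.6, 17.1, 18.7, 19.7.
n = 11.
Position = ⌈60/100 · 11⌉ = ⌈6.6⌉ = 7.
The value at rank 7 is 15.0.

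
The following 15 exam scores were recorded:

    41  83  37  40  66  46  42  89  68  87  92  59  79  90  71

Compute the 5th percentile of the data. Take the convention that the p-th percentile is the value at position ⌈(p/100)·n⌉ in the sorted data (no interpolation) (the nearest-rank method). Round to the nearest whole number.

37

Sorted: 37, 40, 41, 42, 46, 59, 66, 68, 71, 79, 83, 87, 89, 90, 92.
n = 15.
Position = ⌈5/100 · 15⌉ = ⌈0.75⌉ = 1.
The value at rank 1 is 37.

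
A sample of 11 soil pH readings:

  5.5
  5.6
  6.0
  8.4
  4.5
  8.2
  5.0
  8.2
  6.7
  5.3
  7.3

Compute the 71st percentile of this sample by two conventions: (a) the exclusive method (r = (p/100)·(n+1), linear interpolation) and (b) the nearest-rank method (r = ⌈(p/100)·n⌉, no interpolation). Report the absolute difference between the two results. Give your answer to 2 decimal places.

Sorted: 4.5, 5.0, 5.3, 5.5, 5.6, 6.0, 6.7, 7.3, 8.2, 8.2, 8.4.
n = 11.
(a) r = 8.52; between ranks 8 (7.3) and 9 (8.2): 7.768.
(b) the nearest-rank method: rank 8 → 7.3.
|7.768 − 7.3| = 0.468.

0.47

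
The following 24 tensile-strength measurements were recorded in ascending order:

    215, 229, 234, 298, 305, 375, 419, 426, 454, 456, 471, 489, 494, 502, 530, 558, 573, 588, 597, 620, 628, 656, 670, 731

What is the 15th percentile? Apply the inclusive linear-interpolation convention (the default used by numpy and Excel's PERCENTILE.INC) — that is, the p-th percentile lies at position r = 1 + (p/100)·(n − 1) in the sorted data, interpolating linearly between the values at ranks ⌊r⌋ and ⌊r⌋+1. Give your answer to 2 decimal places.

n = 24.
r = 1 + (15/100)·(24 − 1) = 1 + 3.45 = 4.45.
Rank 4 is 298 and rank 5 is 305.
Interpolate: 298 + 0.45·(305 − 298) = 298 + 0.45·7 = 301.15.

301.15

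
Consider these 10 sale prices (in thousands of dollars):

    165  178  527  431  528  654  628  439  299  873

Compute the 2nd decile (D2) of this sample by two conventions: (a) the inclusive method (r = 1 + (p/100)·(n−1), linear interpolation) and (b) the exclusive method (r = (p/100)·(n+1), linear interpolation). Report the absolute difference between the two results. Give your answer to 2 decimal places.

72.60

Sorted: 165, 178, 299, 431, 439, 527, 528, 628, 654, 873.
n = 10.
(a) r = 2.8; between ranks 2 (178) and 3 (299): 274.8.
(b) r = 2.2; between ranks 2 (178) and 3 (299): 202.2.
|274.8 − 202.2| = 72.6.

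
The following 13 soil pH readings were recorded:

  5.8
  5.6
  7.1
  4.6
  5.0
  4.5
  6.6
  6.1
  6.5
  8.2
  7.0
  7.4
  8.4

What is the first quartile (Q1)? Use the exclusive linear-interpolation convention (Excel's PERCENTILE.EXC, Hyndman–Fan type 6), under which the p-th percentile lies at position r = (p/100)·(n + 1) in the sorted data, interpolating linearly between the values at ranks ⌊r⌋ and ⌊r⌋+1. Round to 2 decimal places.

Sorted: 4.5, 4.6, 5.0, 5.6, 5.8, 6.1, 6.5, 6.6, 7.0, 7.1, 7.4, 8.2, 8.4.
n = 13.
r = (25/100)·(13 + 1) = 3.5.
Rank 3 is 5.0 and rank 4 is 5.6.
Interpolate: 5.0 + 0.5·(5.6 − 5.0) = 5.0 + 0.5·0.6 = 5.3.

5.30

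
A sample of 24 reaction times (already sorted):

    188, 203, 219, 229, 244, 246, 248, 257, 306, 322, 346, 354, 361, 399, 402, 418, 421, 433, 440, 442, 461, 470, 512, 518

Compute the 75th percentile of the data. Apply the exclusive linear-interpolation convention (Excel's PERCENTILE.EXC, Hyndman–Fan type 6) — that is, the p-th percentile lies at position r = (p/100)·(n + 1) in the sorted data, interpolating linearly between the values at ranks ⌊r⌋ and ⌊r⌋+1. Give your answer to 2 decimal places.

n = 24.
r = (75/100)·(24 + 1) = 18.75.
Rank 18 is 433 and rank 19 is 440.
Interpolate: 433 + 0.75·(440 − 433) = 433 + 0.75·7 = 438.25.

438.25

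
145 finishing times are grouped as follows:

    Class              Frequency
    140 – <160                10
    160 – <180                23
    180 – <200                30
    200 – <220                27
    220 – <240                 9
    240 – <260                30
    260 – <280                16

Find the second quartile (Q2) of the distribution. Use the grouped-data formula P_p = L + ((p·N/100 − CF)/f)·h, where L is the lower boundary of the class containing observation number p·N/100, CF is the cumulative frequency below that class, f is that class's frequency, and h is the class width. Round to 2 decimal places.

N = 145; target position k = 50/100 · 145 = 72.5.
Cumulative frequencies: 10, 33, 63, 90, 99, 129, 145.
Observation 72.5 falls in the class 200 – <220.
L = 200, CF = 63, f = 27, h = 20.
P50 = 200 + ((72.5 − 63)/27)·20 = 200 + 7.03704 = 207.037.

207.04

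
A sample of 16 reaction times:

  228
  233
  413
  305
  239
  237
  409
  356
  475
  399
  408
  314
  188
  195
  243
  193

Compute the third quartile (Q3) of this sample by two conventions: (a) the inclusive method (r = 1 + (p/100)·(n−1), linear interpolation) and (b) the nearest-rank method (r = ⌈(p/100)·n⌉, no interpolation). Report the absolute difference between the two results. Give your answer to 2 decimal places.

2.25

Sorted: 188, 193, 195, 228, 233, 237, 239, 243, 305, 314, 356, 399, 408, 409, 413, 475.
n = 16.
(a) r = 12.25; between ranks 12 (399) and 13 (408): 401.25.
(b) the nearest-rank method: rank 12 → 399.
|401.25 − 399| = 2.25.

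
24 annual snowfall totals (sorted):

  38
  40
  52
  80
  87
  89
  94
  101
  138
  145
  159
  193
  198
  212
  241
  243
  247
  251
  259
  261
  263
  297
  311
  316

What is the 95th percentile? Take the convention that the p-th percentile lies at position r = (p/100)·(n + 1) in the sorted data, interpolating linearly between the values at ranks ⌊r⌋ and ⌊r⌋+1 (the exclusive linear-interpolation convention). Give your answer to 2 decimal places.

314.75

n = 24.
r = (95/100)·(24 + 1) = 23.75.
Rank 23 is 311 and rank 24 is 316.
Interpolate: 311 + 0.75·(316 − 311) = 311 + 0.75·5 = 314.75.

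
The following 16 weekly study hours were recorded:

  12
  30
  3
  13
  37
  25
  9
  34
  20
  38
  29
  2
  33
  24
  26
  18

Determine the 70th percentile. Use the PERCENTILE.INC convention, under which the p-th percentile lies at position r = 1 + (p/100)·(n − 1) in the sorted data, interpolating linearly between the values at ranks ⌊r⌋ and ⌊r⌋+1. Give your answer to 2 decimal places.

29.50

Sorted: 2, 3, 9, 12, 13, 18, 20, 24, 25, 26, 29, 30, 33, 34, 37, 38.
n = 16.
r = 1 + (70/100)·(16 − 1) = 1 + 10.5 = 11.5.
Rank 11 is 29 and rank 12 is 30.
Interpolate: 29 + 0.5·(30 − 29) = 29 + 0.5·1 = 29.5.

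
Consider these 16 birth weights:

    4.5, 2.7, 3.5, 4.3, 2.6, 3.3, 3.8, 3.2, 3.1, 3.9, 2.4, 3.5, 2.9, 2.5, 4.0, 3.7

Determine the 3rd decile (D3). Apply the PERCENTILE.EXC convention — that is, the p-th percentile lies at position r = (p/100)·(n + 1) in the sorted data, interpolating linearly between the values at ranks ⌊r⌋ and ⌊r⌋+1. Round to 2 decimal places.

Sorted: 2.4, 2.5, 2.6, 2.7, 2.9, 3.1, 3.2, 3.3, 3.5, 3.5, 3.7, 3.8, 3.9, 4.0, 4.3, 4.5.
n = 16.
r = (30/100)·(16 + 1) = 5.1.
Rank 5 is 2.9 and rank 6 is 3.1.
Interpolate: 2.9 + 0.1·(3.1 − 2.9) = 2.9 + 0.1·0.2 = 2.92.

2.92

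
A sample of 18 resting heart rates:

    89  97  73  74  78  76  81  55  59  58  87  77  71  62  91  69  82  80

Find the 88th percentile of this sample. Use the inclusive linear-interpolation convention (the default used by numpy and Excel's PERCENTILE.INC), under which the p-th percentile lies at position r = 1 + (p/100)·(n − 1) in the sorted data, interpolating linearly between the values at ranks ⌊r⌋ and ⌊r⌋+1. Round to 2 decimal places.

88.92

Sorted: 55, 58, 59, 62, 69, 71, 73, 74, 76, 77, 78, 80, 81, 82, 87, 89, 91, 97.
n = 18.
r = 1 + (88/100)·(18 − 1) = 1 + 14.96 = 15.96.
Rank 15 is 87 and rank 16 is 89.
Interpolate: 87 + 0.96·(89 − 87) = 87 + 0.96·2 = 88.92.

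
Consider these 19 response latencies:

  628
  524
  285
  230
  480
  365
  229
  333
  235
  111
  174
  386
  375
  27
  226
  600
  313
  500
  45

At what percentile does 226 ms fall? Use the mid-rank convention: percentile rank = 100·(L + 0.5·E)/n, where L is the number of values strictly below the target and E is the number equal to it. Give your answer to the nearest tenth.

23.7

Sorted: 27, 45, 111, 174, 226, 229, 230, 235, 285, 313, 333, 365, 375, 386, 480, 500, 524, 600, 628.
Count below 226: L = 4; count equal: E = 1; n = 19.
Percentile rank = 100·(4 + 0.5·1)/19 = 100·4.5/19 = 23.68.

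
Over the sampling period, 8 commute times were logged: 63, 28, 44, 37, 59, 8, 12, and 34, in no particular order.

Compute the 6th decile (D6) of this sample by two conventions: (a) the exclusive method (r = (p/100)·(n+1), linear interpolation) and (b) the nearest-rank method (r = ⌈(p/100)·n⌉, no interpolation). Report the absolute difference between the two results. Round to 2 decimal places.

Sorted: 8, 12, 28, 34, 37, 44, 59, 63.
n = 8.
(a) r = 5.4; between ranks 5 (37) and 6 (44): 39.8.
(b) the nearest-rank method: rank 5 → 37.
|39.8 − 37| = 2.8.

2.80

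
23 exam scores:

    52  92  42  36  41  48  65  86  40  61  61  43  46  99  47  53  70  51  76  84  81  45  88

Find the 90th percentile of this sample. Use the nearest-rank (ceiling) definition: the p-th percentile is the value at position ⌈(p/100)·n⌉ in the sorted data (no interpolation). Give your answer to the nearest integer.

88

Sorted: 36, 40, 41, 42, 43, 45, 46, 47, 48, 51, 52, 53, 61, 61, 65, 70, 76, 81, 84, 86, 88, 92, 99.
n = 23.
Position = ⌈90/100 · 23⌉ = ⌈20.7⌉ = 21.
The value at rank 21 is 88.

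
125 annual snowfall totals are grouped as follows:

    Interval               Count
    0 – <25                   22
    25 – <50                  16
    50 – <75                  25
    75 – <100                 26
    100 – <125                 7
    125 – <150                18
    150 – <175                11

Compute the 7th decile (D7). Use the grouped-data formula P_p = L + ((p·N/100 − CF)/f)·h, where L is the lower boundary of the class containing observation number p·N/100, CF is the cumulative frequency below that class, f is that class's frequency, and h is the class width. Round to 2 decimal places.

N = 125; target position k = 70/100 · 125 = 87.5.
Cumulative frequencies: 22, 38, 63, 89, 96, 114, 125.
Observation 87.5 falls in the class 75 – <100.
L = 75, CF = 63, f = 26, h = 25.
P70 = 75 + ((87.5 − 63)/26)·25 = 75 + 23.5577 = 98.5577.

98.56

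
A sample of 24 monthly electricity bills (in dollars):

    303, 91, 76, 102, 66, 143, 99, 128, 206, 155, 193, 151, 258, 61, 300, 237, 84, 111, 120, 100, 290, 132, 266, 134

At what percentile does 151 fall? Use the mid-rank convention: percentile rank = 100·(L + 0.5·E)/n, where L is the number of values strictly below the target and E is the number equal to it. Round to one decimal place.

60.4

Sorted: 61, 66, 76, 84, 91, 99, 100, 102, 111, 120, 128, 132, 134, 143, 151, 155, 193, 206, 237, 258, 266, 290, 300, 303.
Count below 151: L = 14; count equal: E = 1; n = 24.
Percentile rank = 100·(14 + 0.5·1)/24 = 100·14.5/24 = 60.42.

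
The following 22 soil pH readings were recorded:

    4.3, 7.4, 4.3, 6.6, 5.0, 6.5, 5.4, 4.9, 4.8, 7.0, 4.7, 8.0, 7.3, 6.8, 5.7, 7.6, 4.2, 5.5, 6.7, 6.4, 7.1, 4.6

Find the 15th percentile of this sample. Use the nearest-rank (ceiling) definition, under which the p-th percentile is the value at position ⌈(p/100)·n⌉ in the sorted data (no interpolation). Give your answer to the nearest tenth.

4.6

Sorted: 4.2, 4.3, 4.3, 4.6, 4.7, 4.8, 4.9, 5.0, 5.4, 5.5, 5.7, 6.4, 6.5, 6.6, 6.7, 6.8, 7.0, 7.1, 7.3, 7.4, 7.6, 8.0.
n = 22.
Position = ⌈15/100 · 22⌉ = ⌈3.3⌉ = 4.
The value at rank 4 is 4.6.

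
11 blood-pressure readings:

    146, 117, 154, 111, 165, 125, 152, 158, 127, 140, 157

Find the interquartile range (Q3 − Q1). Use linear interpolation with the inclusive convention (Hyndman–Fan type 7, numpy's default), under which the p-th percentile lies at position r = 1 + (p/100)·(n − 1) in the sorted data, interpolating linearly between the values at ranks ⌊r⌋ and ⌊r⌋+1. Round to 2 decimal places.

29.50

Sorted: 111, 117, 125, 127, 140, 146, 152, 154, 157, 158, 165.
n = 11.
P25: r = 3.5; ranks 3–4 are 125, 127; interpolating gives 126.
P75: r = 8.5; ranks 8–9 are 154, 157; interpolating gives 155.5.
Difference: 155.5 − 126 = 29.5.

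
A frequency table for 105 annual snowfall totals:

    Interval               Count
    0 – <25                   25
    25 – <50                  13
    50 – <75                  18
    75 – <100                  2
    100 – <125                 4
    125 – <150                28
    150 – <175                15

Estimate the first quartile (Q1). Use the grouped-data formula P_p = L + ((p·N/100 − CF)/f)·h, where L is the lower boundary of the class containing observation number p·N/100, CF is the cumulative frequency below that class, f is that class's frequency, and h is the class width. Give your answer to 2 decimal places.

N = 105; target position k = 25/100 · 105 = 26.25.
Cumulative frequencies: 25, 38, 56, 58, 62, 90, 105.
Observation 26.25 falls in the class 25 – <50.
L = 25, CF = 25, f = 13, h = 25.
P25 = 25 + ((26.25 − 25)/13)·25 = 25 + 2.40385 = 27.4038.

27.40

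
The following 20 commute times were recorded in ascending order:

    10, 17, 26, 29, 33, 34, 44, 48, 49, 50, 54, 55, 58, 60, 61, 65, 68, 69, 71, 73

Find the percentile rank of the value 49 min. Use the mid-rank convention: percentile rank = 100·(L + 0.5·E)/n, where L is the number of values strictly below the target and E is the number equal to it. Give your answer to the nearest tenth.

Count below 49: L = 8; count equal: E = 1; n = 20.
Percentile rank = 100·(8 + 0.5·1)/20 = 100·8.5/20 = 42.5.

42.5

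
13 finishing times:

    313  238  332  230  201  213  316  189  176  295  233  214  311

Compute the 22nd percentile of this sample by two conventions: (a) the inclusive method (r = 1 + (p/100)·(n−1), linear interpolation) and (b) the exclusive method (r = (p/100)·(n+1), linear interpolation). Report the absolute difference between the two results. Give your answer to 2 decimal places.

Sorted: 176, 189, 201, 213, 214, 230, 233, 238, 295, 311, 313, 316, 332.
n = 13.
(a) r = 3.64; between ranks 3 (201) and 4 (213): 208.68.
(b) r = 3.08; between ranks 3 (201) and 4 (213): 201.96.
|208.68 − 201.96| = 6.72.

6.72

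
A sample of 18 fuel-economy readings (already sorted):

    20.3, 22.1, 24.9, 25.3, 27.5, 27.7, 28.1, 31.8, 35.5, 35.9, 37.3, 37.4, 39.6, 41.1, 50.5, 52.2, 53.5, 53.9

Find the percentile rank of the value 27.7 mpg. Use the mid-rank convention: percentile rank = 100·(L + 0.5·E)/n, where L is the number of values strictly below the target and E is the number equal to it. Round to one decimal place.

30.6

Count below 27.7: L = 5; count equal: E = 1; n = 18.
Percentile rank = 100·(5 + 0.5·1)/18 = 100·5.5/18 = 30.56.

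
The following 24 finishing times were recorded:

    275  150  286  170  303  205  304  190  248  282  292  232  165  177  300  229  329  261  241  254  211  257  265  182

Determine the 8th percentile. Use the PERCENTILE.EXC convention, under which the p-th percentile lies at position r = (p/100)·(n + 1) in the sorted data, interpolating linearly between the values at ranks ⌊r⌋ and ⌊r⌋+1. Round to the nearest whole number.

Sorted: 150, 165, 170, 177, 182, 190, 205, 211, 229, 232, 241, 248, 254, 257, 261, 265, 275, 282, 286, 292, 300, 303, 304, 329.
n = 24.
r = (8/100)·(24 + 1) = 2.
r is an integer, so P8 is the value at rank 2: 165.

165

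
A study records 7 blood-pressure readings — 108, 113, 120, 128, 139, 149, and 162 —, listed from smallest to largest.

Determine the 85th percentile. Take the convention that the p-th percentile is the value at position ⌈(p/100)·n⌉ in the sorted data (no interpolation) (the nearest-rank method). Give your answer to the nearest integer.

n = 7.
Position = ⌈85/100 · 7⌉ = ⌈5.95⌉ = 6.
The value at rank 6 is 149.

149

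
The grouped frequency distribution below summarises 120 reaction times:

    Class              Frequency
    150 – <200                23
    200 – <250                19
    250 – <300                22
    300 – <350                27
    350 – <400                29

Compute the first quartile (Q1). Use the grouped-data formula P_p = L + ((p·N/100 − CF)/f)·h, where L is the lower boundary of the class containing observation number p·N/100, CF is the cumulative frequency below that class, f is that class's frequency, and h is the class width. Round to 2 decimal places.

N = 120; target position k = 25/100 · 120 = 30.
Cumulative frequencies: 23, 42, 64, 91, 120.
Observation 30 falls in the class 200 – <250.
L = 200, CF = 23, f = 19, h = 50.
P25 = 200 + ((30 − 23)/19)·50 = 200 + 18.4211 = 218.421.

218.42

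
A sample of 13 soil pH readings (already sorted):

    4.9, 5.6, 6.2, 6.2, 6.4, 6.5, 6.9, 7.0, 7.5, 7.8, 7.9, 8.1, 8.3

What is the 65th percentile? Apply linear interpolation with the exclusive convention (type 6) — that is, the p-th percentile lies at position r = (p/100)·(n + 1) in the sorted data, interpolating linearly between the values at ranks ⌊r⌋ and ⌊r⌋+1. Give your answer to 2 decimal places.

n = 13.
r = (65/100)·(13 + 1) = 9.1.
Rank 9 is 7.5 and rank 10 is 7.8.
Interpolate: 7.5 + 0.1·(7.8 − 7.5) = 7.5 + 0.1·0.3 = 7.53.

7.53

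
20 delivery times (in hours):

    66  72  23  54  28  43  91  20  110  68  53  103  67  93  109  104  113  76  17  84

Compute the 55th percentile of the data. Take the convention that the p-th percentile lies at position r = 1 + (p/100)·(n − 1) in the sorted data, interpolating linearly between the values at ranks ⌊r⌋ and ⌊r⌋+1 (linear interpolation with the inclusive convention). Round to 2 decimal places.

73.80

Sorted: 17, 20, 23, 28, 43, 53, 54, 66, 67, 68, 72, 76, 84, 91, 93, 103, 104, 109, 110, 113.
n = 20.
r = 1 + (55/100)·(20 − 1) = 1 + 10.45 = 11.45.
Rank 11 is 72 and rank 12 is 76.
Interpolate: 72 + 0.45·(76 − 72) = 72 + 0.45·4 = 73.8.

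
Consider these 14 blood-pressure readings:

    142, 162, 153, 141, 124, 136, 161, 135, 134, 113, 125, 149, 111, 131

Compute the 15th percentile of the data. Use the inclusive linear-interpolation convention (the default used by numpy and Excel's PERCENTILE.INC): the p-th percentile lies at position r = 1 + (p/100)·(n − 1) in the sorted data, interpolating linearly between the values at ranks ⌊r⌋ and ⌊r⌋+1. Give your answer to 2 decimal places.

Sorted: 111, 113, 124, 125, 131, 134, 135, 136, 141, 142, 149, 153, 161, 162.
n = 14.
r = 1 + (15/100)·(14 − 1) = 1 + 1.95 = 2.95.
Rank 2 is 113 and rank 3 is 124.
Interpolate: 113 + 0.95·(124 − 113) = 113 + 0.95·11 = 123.45.

123.45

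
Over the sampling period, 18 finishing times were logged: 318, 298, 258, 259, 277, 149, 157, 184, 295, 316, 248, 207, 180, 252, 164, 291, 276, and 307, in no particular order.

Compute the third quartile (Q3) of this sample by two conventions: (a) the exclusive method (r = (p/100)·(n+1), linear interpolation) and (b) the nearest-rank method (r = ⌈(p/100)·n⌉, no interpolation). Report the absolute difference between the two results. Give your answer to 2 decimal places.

0.75

Sorted: 149, 157, 164, 180, 184, 207, 248, 252, 258, 259, 276, 277, 291, 295, 298, 307, 316, 318.
n = 18.
(a) r = 14.25; between ranks 14 (295) and 15 (298): 295.75.
(b) the nearest-rank method: rank 14 → 295.
|295.75 − 295| = 0.75.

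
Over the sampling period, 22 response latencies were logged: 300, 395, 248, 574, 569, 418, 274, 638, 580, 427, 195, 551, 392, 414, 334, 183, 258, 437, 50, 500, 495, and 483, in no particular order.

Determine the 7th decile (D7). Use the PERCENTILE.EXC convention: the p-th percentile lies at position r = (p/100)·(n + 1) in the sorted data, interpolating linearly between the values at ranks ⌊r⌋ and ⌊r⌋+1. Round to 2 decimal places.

495.50

Sorted: 50, 183, 195, 248, 258, 274, 300, 334, 392, 395, 414, 418, 427, 437, 483, 495, 500, 551, 569, 574, 580, 638.
n = 22.
r = (70/100)·(22 + 1) = 16.1.
Rank 16 is 495 and rank 17 is 500.
Interpolate: 495 + 0.1·(500 − 495) = 495 + 0.1·5 = 495.5.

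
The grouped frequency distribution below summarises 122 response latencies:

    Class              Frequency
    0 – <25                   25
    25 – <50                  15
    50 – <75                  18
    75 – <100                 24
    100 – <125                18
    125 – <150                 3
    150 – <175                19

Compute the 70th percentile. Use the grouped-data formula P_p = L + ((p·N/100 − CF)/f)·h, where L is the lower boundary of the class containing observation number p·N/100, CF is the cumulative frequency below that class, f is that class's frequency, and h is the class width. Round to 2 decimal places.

104.72

N = 122; target position k = 70/100 · 122 = 85.4.
Cumulative frequencies: 25, 40, 58, 82, 100, 103, 122.
Observation 85.4 falls in the class 100 – <125.
L = 100, CF = 82, f = 18, h = 25.
P70 = 100 + ((85.4 − 82)/18)·25 = 100 + 4.72222 = 104.722.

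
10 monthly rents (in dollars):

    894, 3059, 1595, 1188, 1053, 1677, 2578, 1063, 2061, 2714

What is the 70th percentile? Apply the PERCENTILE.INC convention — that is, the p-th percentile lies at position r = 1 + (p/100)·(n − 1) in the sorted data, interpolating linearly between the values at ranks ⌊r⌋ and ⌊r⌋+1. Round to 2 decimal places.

2216.10

Sorted: 894, 1053, 1063, 1188, 1595, 1677, 2061, 2578, 2714, 3059.
n = 10.
r = 1 + (70/100)·(10 − 1) = 1 + 6.3 = 7.3.
Rank 7 is 2061 and rank 8 is 2578.
Interpolate: 2061 + 0.3·(2578 − 2061) = 2061 + 0.3·517 = 2216.1.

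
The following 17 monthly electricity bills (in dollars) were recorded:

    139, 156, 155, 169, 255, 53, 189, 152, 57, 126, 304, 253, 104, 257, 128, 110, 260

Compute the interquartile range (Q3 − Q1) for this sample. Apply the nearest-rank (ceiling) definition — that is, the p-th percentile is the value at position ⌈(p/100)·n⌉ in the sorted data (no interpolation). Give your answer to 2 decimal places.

127.00

Sorted: 53, 57, 104, 110, 126, 128, 139, 152, 155, 156, 169, 189, 253, 255, 257, 260, 304.
n = 17.
P25: rank ⌈25/100·17⌉ = 5 → 126.
P75: rank ⌈75/100·17⌉ = 13 → 253.
Difference: 253 − 126 = 127.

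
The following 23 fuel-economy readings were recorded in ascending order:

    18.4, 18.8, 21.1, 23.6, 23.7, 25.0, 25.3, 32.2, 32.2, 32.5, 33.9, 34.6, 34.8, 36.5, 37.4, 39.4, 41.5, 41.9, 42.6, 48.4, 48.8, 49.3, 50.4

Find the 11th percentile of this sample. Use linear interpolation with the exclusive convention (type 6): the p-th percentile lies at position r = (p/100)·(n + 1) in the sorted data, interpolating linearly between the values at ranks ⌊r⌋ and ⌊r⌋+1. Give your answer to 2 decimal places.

20.27

n = 23.
r = (11/100)·(23 + 1) = 2.64.
Rank 2 is 18.8 and rank 3 is 21.1.
Interpolate: 18.8 + 0.64·(21.1 − 18.8) = 18.8 + 0.64·2.3 = 20.272.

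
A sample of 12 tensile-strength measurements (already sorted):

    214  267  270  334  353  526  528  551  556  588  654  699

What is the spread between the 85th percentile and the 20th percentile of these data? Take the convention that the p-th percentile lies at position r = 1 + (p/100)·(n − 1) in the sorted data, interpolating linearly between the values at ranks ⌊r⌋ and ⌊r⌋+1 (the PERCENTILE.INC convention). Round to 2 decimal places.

328.30

n = 12.
P20: r = 3.2; ranks 3–4 are 270, 334; interpolating gives 282.8.
P85: r = 10.35; ranks 10–11 are 588, 654; interpolating gives 611.1.
Difference: 611.1 − 282.8 = 328.3.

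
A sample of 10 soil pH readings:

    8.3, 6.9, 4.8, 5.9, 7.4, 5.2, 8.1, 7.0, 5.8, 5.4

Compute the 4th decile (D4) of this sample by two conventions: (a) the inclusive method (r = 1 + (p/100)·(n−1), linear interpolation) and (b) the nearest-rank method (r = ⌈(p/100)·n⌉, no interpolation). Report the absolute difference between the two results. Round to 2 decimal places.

0.06

Sorted: 4.8, 5.2, 5.4, 5.8, 5.9, 6.9, 7.0, 7.4, 8.1, 8.3.
n = 10.
(a) r = 4.6; between ranks 4 (5.8) and 5 (5.9): 5.86.
(b) the nearest-rank method: rank 4 → 5.8.
|5.86 − 5.8| = 0.06.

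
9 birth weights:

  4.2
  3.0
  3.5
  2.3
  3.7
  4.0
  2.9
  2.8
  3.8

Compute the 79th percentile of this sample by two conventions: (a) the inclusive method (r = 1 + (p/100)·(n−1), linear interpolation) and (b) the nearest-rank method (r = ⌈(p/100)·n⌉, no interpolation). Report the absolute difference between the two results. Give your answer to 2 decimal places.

0.14

Sorted: 2.3, 2.8, 2.9, 3.0, 3.5, 3.7, 3.8, 4.0, 4.2.
n = 9.
(a) r = 7.32; between ranks 7 (3.8) and 8 (4.0): 3.864.
(b) the nearest-rank method: rank 8 → 4.
|3.864 − 4| = 0.136.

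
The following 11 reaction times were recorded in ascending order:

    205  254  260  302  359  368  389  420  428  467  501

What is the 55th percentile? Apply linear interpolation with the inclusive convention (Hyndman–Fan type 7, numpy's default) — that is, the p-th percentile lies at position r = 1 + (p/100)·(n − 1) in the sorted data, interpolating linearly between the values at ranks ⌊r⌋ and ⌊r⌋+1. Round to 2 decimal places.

378.50

n = 11.
r = 1 + (55/100)·(11 − 1) = 1 + 5.5 = 6.5.
Rank 6 is 368 and rank 7 is 389.
Interpolate: 368 + 0.5·(389 − 368) = 368 + 0.5·21 = 378.5.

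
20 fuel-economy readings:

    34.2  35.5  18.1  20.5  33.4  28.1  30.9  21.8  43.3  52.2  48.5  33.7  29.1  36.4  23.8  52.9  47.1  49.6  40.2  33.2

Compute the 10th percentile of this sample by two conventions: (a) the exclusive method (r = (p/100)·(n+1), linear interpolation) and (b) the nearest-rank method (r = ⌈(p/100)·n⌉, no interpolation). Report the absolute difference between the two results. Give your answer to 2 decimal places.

0.13

Sorted: 18.1, 20.5, 21.8, 23.8, 28.1, 29.1, 30.9, 33.2, 33.4, 33.7, 34.2, 35.5, 36.4, 40.2, 43.3, 47.1, 48.5, 49.6, 52.2, 52.9.
n = 20.
(a) r = 2.1; between ranks 2 (20.5) and 3 (21.8): 20.63.
(b) the nearest-rank method: rank 2 → 20.5.
|20.63 − 20.5| = 0.13.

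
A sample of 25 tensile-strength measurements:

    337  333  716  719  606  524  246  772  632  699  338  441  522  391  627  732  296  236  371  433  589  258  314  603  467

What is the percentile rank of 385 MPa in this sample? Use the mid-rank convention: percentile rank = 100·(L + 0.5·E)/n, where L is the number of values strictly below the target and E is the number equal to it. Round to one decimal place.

Sorted: 236, 246, 258, 296, 314, 333, 337, 338, 371, 391, 433, 441, 467, 522, 524, 589, 603, 606, 627, 632, 699, 716, 719, 732, 772.
Count below 385: L = 9; count equal: E = 0; n = 25.
Percentile rank = 100·(9 + 0.5·0)/25 = 100·9/25 = 36.

36.0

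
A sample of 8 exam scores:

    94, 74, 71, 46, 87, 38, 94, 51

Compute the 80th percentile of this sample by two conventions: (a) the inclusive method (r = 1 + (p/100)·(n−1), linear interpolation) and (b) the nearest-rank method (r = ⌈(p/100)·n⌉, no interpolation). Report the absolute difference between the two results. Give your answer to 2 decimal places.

Sorted: 38, 46, 51, 71, 74, 87, 94, 94.
n = 8.
(a) r = 6.6; between ranks 6 (87) and 7 (94): 91.2.
(b) the nearest-rank method: rank 7 → 94.
|91.2 − 94| = 2.8.

2.80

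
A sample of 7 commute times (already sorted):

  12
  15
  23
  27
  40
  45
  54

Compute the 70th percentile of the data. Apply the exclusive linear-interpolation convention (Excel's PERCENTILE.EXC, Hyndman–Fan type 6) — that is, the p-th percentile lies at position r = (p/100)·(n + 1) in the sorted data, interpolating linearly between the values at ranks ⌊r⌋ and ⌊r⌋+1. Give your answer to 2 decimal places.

43.00

n = 7.
r = (70/100)·(7 + 1) = 5.6.
Rank 5 is 40 and rank 6 is 45.
Interpolate: 40 + 0.6·(45 − 40) = 40 + 0.6·5 = 43.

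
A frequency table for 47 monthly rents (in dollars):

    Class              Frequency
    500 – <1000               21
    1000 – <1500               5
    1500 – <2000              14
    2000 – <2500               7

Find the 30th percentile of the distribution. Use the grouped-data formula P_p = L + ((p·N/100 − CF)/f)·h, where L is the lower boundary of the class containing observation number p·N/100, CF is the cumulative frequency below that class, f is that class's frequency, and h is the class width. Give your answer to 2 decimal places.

N = 47; target position k = 30/100 · 47 = 14.1.
Cumulative frequencies: 21, 26, 40, 47.
Observation 14.1 falls in the class 500 – <1000.
L = 500, CF = 0, f = 21, h = 500.
P30 = 500 + ((14.1 − 0)/21)·500 = 500 + 335.714 = 835.714.

835.71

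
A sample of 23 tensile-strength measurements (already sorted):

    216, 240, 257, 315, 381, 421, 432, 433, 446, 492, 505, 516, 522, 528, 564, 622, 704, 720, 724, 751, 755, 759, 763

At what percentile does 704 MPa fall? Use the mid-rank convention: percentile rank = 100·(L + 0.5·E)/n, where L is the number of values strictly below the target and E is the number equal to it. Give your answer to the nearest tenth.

71.7

Count below 704: L = 16; count equal: E = 1; n = 23.
Percentile rank = 100·(16 + 0.5·1)/23 = 100·16.5/23 = 71.74.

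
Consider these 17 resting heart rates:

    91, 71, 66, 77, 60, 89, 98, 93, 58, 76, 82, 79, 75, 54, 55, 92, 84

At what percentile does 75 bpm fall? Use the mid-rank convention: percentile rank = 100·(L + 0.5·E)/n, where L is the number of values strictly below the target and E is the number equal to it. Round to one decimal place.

38.2

Sorted: 54, 55, 58, 60, 66, 71, 75, 76, 77, 79, 82, 84, 89, 91, 92, 93, 98.
Count below 75: L = 6; count equal: E = 1; n = 17.
Percentile rank = 100·(6 + 0.5·1)/17 = 100·6.5/17 = 38.24.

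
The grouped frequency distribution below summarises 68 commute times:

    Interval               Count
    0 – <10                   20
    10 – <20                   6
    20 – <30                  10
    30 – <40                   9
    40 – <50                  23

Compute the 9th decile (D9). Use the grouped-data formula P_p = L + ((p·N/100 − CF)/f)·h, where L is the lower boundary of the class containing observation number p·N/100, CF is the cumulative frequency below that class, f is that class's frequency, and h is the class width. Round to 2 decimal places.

N = 68; target position k = 90/100 · 68 = 61.2.
Cumulative frequencies: 20, 26, 36, 45, 68.
Observation 61.2 falls in the class 40 – <50.
L = 40, CF = 45, f = 23, h = 10.
P90 = 40 + ((61.2 − 45)/23)·10 = 40 + 7.04348 = 47.0435.

47.04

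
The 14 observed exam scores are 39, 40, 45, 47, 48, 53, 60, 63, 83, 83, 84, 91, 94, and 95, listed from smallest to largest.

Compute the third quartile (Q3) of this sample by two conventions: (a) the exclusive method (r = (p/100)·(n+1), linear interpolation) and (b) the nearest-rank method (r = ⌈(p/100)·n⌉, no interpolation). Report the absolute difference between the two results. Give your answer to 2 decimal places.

1.75

n = 14.
(a) r = 11.25; between ranks 11 (84) and 12 (91): 85.75.
(b) the nearest-rank method: rank 11 → 84.
|85.75 − 84| = 1.75.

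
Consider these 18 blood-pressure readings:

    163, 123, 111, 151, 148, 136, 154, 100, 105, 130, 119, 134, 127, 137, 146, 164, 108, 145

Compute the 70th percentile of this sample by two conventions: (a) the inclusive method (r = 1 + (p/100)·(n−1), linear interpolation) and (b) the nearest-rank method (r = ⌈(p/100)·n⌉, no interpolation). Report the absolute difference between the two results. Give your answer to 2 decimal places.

Sorted: 100, 105, 108, 111, 119, 123, 127, 130, 134, 136, 137, 145, 146, 148, 151, 154, 163, 164.
n = 18.
(a) r = 12.9; between ranks 12 (145) and 13 (146): 145.9.
(b) the nearest-rank method: rank 13 → 146.
|145.9 − 146| = 0.1.

0.10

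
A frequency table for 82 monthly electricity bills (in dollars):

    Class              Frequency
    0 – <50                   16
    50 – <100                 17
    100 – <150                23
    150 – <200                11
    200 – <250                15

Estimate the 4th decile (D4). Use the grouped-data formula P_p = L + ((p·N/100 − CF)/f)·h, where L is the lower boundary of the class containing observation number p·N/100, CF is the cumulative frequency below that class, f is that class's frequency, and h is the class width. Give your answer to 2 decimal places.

N = 82; target position k = 40/100 · 82 = 32.8.
Cumulative frequencies: 16, 33, 56, 67, 82.
Observation 32.8 falls in the class 50 – <100.
L = 50, CF = 16, f = 17, h = 50.
P40 = 50 + ((32.8 − 16)/17)·50 = 50 + 49.4118 = 99.4118.

99.41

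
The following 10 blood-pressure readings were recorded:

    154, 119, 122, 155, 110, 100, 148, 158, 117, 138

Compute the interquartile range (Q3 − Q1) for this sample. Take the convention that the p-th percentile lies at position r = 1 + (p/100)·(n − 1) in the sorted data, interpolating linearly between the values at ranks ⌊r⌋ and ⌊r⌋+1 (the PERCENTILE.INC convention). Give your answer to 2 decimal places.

Sorted: 100, 110, 117, 119, 122, 138, 148, 154, 155, 158.
n = 10.
P25: r = 3.25; ranks 3–4 are 117, 119; interpolating gives 117.5.
P75: r = 7.75; ranks 7–8 are 148, 154; interpolating gives 152.5.
Difference: 152.5 − 117.5 = 35.

35.00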